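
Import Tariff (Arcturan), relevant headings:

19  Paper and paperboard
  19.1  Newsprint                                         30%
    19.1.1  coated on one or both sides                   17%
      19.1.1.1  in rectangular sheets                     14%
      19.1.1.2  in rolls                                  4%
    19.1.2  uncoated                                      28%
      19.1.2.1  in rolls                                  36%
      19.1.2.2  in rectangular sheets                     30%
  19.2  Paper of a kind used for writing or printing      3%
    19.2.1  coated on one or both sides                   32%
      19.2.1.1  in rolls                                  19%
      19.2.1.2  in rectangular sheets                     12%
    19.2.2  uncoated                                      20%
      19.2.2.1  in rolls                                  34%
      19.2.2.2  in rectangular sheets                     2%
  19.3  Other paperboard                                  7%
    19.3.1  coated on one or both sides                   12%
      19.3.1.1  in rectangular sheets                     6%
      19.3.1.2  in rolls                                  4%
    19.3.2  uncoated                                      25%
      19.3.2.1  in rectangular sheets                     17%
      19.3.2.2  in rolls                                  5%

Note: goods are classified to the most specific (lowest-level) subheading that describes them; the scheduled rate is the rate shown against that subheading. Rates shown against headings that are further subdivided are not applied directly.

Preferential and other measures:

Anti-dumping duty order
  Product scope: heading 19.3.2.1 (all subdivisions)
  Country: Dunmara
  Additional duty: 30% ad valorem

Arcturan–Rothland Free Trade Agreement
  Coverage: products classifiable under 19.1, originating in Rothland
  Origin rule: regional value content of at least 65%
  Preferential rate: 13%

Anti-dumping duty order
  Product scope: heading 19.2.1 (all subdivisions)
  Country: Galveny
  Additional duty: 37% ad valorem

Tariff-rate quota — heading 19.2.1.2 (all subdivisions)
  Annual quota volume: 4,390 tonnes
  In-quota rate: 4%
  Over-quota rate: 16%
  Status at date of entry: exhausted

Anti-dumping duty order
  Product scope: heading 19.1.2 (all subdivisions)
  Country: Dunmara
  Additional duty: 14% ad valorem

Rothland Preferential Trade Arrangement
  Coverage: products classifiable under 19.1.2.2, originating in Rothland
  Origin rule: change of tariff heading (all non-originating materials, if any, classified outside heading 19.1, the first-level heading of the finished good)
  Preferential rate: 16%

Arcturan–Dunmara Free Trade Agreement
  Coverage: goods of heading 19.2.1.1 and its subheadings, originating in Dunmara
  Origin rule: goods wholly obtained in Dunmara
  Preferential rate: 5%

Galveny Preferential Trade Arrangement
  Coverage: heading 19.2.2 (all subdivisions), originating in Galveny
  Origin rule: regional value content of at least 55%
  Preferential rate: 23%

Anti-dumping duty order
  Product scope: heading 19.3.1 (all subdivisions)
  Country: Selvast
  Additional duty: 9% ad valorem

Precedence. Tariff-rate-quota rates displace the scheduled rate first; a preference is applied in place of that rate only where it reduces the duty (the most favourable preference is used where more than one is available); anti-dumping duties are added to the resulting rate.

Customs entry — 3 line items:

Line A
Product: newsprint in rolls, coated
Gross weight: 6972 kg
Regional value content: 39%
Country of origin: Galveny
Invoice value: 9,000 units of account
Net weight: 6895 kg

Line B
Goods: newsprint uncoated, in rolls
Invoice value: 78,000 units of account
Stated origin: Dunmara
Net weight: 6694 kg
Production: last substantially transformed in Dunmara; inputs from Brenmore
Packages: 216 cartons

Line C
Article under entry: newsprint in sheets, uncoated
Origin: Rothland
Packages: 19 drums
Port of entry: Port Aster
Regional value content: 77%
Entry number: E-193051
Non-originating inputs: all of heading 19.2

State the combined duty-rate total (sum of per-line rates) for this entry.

67%

Line A: newsprint → 19.1; coated → 19.1.1; in rolls → 19.1.1.2. Scheduled 4%. Galveny agreement on 19.2.2: 19.1.1.2 not covered. → 4%.
Line B: newsprint → 19.1; uncoated → 19.1.2; in rolls → 19.1.2.1. Scheduled 36%. Dunmara agreement on 19.2.1.1: 19.1.2.1 not covered; anti-dumping (Dunmara, 19.1.2): +14%; total 36% + 14% = 50%. → 50%.
Line C: newsprint → 19.1; uncoated → 19.1.2; in sheets → 19.1.2.2. Scheduled 30%. Rothland agreement on 19.1: RVC ≥ 65% → 13% available; Rothland agreement on 19.1.2.2: CTH met → 16% available; preferential 13%. → 13%.
Sum: 4% + 50% + 13% = 67%.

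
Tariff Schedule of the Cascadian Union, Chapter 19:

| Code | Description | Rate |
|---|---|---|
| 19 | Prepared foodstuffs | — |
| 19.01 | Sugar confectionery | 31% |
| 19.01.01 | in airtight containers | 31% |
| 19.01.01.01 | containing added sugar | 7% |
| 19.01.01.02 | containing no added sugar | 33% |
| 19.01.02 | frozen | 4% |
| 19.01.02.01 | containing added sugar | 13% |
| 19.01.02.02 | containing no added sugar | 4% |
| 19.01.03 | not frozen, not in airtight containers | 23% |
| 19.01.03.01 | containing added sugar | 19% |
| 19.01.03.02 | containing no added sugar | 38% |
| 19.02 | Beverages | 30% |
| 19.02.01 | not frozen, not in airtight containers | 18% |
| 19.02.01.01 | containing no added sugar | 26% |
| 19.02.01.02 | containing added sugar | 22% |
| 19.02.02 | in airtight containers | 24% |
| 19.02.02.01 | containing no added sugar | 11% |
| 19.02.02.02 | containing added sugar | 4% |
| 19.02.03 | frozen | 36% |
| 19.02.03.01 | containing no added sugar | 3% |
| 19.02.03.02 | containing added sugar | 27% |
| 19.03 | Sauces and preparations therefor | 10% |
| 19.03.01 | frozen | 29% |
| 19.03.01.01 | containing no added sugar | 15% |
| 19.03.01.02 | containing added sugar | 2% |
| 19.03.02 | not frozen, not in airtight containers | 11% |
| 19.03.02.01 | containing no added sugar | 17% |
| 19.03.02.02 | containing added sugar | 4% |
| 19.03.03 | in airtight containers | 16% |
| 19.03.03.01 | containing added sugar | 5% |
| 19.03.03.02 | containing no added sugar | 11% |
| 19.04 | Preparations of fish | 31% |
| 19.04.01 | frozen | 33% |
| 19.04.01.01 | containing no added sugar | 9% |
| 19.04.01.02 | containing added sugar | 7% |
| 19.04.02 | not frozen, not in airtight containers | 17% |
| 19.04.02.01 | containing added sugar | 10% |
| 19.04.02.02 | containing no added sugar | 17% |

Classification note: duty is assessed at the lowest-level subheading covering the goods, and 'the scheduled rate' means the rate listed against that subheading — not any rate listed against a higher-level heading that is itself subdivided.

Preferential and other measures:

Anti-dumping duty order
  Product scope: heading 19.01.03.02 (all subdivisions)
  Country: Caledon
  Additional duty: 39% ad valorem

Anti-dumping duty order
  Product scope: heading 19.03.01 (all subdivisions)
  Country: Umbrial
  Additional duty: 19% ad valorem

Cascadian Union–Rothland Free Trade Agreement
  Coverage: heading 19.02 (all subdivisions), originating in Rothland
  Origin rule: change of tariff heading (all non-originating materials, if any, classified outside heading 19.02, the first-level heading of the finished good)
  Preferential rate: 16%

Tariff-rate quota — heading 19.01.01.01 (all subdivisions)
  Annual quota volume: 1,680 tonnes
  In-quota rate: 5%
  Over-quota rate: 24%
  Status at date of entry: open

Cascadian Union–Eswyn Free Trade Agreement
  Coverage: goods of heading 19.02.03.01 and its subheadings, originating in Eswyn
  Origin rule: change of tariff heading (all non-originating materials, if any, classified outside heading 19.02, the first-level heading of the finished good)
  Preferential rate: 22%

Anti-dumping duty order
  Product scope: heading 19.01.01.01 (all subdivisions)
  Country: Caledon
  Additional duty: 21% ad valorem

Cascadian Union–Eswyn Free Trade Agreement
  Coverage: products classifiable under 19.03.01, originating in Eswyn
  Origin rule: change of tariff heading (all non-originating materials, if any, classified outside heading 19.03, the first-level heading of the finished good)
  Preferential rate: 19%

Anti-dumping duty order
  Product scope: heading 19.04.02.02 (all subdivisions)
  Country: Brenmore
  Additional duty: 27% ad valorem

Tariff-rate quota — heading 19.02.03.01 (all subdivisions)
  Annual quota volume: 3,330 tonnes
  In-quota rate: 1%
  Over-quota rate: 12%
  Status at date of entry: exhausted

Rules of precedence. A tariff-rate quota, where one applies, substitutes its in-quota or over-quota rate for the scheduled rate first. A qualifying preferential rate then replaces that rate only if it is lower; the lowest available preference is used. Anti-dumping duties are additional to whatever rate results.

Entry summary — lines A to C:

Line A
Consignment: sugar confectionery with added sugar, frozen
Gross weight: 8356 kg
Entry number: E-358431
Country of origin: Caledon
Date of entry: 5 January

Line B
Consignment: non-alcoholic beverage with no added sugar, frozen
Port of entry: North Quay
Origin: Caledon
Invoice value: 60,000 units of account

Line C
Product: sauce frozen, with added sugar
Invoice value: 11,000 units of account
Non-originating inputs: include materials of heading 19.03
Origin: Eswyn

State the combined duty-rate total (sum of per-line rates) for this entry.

Line A: sugar confectionery → 19.01; frozen → 19.01.02; with added sugar → 19.01.02.01. Scheduled 13%. No special measure applies. → 13%.
Line B: non-alcoholic beverage → 19.02; frozen → 19.02.03; with no added sugar → 19.02.03.01. Scheduled 3%. quota on 19.02.03.01 exhausted → over-quota 12%. → 12%.
Line C: sauce → 19.03; frozen → 19.03.01; with added sugar → 19.03.01.02. Scheduled 2%. Eswyn agreement on 19.02.03.01: 19.03.01.02 not covered; Eswyn agreement on 19.03.01: CTH not met. → 2%.
Sum: 13% + 12% + 2% = 27%.

27%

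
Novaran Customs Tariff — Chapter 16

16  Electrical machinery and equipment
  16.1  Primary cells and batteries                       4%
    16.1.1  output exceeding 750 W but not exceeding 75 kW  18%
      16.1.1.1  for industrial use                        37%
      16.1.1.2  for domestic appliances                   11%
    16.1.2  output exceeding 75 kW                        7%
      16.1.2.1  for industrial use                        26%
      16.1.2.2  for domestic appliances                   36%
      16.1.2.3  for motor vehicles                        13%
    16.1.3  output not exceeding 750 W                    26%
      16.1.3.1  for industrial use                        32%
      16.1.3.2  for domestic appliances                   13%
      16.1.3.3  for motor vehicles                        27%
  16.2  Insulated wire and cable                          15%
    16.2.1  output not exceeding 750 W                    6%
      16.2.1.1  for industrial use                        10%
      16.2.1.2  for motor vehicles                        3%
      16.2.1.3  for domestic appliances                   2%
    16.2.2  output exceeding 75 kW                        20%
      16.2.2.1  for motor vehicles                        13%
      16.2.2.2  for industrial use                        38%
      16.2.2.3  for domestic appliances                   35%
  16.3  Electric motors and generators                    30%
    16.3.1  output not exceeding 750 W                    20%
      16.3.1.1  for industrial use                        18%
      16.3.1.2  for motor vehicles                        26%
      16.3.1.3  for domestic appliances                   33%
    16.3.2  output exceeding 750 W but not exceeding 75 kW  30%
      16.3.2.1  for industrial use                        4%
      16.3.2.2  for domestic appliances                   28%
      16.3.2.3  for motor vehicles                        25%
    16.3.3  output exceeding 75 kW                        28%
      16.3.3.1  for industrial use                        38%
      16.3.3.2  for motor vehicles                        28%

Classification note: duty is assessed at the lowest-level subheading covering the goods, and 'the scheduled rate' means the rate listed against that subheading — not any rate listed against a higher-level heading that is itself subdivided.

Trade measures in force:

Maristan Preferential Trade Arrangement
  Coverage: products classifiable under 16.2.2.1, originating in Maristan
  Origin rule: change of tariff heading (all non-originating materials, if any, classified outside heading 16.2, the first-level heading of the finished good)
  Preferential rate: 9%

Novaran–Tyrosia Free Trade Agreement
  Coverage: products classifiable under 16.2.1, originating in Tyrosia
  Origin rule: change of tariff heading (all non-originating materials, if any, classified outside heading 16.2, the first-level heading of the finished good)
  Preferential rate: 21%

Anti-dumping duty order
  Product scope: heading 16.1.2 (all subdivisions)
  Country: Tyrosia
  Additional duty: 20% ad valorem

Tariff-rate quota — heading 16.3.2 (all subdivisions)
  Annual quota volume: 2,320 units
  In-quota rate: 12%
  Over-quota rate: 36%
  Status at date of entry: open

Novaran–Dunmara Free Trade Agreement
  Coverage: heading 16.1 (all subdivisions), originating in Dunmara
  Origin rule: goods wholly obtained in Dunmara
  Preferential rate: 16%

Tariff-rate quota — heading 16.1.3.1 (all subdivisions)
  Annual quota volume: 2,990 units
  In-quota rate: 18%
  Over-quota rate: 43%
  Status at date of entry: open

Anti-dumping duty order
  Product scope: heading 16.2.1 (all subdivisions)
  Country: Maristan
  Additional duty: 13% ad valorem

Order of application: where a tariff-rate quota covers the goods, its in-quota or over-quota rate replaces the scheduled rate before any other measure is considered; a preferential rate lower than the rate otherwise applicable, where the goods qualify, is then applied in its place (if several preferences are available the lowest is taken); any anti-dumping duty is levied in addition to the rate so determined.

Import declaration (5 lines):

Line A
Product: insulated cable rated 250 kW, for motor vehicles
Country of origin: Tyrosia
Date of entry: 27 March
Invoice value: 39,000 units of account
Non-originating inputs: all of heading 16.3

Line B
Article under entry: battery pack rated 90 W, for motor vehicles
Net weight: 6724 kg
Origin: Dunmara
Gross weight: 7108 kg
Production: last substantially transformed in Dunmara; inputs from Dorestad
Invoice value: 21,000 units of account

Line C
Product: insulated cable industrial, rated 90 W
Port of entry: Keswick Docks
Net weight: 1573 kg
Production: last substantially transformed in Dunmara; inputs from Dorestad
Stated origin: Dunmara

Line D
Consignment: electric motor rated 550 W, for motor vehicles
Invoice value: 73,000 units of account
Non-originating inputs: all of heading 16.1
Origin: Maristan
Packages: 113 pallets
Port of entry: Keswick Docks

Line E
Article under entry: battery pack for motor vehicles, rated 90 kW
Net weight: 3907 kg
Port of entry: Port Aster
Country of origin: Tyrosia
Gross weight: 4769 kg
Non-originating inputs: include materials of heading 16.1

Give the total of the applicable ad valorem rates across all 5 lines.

Line A: insulated cable → 16.2; rated 250 kW → 16.2.2; for motor vehicles → 16.2.2.1. Scheduled 13%. Tyrosia agreement on 16.2.1: 16.2.2.1 not covered. → 13%.
Line B: battery pack → 16.1; rated 90 W → 16.1.3; for motor vehicles → 16.1.3.3. Scheduled 27%. Dunmara agreement on 16.1: not wholly obtained. → 27%.
Line C: insulated cable → 16.2; rated 90 W → 16.2.1; industrial → 16.2.1.1. Scheduled 10%. Dunmara agreement on 16.1: 16.2.1.1 not covered. → 10%.
Line D: electric motor → 16.3; rated 550 W → 16.3.1; for motor vehicles → 16.3.1.2. Scheduled 26%. Maristan agreement on 16.2.2.1: 16.3.1.2 not covered. → 26%.
Line E: battery pack → 16.1; rated 90 kW → 16.1.2; for motor vehicles → 16.1.2.3. Scheduled 13%. Tyrosia agreement on 16.2.1: 16.1.2.3 not covered; anti-dumping (Tyrosia, 16.1.2): +20%; total 13% + 20% = 33%. → 33%.
Sum: 13% + 27% + 10% + 26% + 33% = 109%.

109%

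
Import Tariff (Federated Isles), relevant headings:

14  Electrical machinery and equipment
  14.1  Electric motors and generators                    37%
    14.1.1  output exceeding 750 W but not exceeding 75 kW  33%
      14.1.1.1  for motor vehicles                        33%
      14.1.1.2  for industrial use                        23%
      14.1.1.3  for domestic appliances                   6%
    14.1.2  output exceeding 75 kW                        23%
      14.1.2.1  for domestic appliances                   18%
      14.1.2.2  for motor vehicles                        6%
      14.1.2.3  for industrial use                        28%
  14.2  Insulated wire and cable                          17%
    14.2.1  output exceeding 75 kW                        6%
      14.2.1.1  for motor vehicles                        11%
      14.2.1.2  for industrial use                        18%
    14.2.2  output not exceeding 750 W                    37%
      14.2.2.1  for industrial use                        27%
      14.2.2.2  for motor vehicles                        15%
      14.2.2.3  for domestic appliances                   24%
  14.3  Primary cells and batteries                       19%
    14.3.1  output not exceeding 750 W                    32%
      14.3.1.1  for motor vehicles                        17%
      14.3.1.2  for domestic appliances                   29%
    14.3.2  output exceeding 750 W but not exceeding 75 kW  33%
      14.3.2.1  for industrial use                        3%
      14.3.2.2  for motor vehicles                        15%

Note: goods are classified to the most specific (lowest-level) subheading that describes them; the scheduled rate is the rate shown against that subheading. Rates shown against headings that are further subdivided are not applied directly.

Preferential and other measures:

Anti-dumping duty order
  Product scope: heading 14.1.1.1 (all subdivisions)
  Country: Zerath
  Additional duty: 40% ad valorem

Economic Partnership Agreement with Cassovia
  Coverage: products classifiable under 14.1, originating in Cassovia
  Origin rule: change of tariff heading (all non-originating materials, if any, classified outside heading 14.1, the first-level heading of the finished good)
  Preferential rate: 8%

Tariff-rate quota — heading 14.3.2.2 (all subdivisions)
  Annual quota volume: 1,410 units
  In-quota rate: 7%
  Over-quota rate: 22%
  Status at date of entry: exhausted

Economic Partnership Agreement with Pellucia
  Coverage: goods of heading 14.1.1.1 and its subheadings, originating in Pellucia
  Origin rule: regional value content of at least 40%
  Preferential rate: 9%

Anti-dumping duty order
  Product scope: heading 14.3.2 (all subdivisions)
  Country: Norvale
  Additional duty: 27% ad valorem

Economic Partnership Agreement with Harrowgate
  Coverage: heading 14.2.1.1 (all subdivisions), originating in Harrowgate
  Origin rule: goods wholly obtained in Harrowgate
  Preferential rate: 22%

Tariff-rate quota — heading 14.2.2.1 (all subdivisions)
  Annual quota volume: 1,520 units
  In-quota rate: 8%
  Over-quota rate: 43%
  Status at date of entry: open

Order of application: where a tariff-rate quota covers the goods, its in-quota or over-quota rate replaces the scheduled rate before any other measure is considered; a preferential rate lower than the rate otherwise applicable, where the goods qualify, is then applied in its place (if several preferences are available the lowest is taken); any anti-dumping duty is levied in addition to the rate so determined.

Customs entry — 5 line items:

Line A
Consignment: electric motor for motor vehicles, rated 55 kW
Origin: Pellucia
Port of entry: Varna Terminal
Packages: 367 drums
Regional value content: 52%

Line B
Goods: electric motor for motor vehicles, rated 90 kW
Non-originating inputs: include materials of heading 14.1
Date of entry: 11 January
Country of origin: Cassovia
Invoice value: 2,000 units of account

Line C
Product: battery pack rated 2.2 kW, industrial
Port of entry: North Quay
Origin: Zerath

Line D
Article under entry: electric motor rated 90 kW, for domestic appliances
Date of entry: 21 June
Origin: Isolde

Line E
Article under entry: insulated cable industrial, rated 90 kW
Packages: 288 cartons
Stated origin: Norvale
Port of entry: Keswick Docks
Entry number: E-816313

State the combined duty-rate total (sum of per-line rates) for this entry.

54%

Line A: electric motor → 14.1; rated 55 kW → 14.1.1; for motor vehicles → 14.1.1.1. Scheduled 33%. Pellucia agreement on 14.1.1.1: RVC ≥ 40% → 9% available; preferential 9%. → 9%.
Line B: electric motor → 14.1; rated 90 kW → 14.1.2; for motor vehicles → 14.1.2.2. Scheduled 6%. Cassovia agreement on 14.1: CTH not met. → 6%.
Line C: battery pack → 14.3; rated 2.2 kW → 14.3.2; industrial → 14.3.2.1. Scheduled 3%. No special measure applies. → 3%.
Line D: electric motor → 14.1; rated 90 kW → 14.1.2; for domestic appliances → 14.1.2.1. Scheduled 18%. No special measure applies. → 18%.
Line E: insulated cable → 14.2; rated 90 kW → 14.2.1; industrial → 14.2.1.2. Scheduled 18%. No special measure applies. → 18%.
Sum: 9% + 6% + 3% + 18% + 18% = 54%.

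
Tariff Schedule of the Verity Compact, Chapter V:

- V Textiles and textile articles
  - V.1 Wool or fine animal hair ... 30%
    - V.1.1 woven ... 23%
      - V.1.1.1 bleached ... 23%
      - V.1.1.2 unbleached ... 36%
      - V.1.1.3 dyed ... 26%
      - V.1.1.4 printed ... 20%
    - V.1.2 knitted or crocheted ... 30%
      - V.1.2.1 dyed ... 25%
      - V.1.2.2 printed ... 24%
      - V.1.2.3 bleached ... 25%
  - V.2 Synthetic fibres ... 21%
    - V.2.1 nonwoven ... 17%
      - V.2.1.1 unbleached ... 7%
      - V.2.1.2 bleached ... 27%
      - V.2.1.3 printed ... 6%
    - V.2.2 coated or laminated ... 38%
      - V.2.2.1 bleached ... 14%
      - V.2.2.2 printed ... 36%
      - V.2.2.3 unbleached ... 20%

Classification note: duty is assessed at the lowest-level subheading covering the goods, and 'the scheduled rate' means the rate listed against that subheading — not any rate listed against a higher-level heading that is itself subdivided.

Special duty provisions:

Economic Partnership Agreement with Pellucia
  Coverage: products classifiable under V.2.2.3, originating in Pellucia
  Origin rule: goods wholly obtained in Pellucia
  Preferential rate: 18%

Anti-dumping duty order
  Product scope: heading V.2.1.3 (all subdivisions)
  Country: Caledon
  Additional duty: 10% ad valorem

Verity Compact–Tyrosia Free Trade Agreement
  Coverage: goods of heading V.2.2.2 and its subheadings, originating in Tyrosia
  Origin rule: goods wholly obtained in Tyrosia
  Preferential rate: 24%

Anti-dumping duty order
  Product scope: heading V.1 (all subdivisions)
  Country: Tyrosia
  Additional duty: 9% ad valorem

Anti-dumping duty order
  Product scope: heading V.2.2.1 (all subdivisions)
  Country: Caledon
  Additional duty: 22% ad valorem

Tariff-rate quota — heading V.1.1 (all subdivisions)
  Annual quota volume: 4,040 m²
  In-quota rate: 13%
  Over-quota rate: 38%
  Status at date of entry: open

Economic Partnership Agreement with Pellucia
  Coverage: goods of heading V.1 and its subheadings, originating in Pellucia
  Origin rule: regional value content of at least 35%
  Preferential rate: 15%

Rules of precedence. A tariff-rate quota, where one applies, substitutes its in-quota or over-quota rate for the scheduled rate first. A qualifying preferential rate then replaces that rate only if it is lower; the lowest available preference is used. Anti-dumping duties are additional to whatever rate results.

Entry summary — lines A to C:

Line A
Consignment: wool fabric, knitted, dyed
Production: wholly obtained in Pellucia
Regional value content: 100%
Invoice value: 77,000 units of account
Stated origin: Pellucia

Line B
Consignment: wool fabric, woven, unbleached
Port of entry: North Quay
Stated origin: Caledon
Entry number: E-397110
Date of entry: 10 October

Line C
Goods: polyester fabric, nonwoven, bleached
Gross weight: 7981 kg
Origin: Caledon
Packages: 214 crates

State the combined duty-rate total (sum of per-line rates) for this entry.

55%

Line A: wool → V.1; knitted → V.1.2; dyed → V.1.2.1. Scheduled 25%. Pellucia agreement on V.2.2.3: V.1.2.1 not covered; Pellucia agreement on V.1: RVC ≥ 35% → 15% available; preferential 15%. → 15%.
Line B: wool → V.1; woven → V.1.1; unbleached → V.1.1.2. Scheduled 36%. quota on V.1.1 open → in-quota 13%. → 13%.
Line C: polyester → V.2; nonwoven → V.2.1; bleached → V.2.1.2. Scheduled 27%. No special measure applies. → 27%.
Sum: 15% + 13% + 27% = 55%.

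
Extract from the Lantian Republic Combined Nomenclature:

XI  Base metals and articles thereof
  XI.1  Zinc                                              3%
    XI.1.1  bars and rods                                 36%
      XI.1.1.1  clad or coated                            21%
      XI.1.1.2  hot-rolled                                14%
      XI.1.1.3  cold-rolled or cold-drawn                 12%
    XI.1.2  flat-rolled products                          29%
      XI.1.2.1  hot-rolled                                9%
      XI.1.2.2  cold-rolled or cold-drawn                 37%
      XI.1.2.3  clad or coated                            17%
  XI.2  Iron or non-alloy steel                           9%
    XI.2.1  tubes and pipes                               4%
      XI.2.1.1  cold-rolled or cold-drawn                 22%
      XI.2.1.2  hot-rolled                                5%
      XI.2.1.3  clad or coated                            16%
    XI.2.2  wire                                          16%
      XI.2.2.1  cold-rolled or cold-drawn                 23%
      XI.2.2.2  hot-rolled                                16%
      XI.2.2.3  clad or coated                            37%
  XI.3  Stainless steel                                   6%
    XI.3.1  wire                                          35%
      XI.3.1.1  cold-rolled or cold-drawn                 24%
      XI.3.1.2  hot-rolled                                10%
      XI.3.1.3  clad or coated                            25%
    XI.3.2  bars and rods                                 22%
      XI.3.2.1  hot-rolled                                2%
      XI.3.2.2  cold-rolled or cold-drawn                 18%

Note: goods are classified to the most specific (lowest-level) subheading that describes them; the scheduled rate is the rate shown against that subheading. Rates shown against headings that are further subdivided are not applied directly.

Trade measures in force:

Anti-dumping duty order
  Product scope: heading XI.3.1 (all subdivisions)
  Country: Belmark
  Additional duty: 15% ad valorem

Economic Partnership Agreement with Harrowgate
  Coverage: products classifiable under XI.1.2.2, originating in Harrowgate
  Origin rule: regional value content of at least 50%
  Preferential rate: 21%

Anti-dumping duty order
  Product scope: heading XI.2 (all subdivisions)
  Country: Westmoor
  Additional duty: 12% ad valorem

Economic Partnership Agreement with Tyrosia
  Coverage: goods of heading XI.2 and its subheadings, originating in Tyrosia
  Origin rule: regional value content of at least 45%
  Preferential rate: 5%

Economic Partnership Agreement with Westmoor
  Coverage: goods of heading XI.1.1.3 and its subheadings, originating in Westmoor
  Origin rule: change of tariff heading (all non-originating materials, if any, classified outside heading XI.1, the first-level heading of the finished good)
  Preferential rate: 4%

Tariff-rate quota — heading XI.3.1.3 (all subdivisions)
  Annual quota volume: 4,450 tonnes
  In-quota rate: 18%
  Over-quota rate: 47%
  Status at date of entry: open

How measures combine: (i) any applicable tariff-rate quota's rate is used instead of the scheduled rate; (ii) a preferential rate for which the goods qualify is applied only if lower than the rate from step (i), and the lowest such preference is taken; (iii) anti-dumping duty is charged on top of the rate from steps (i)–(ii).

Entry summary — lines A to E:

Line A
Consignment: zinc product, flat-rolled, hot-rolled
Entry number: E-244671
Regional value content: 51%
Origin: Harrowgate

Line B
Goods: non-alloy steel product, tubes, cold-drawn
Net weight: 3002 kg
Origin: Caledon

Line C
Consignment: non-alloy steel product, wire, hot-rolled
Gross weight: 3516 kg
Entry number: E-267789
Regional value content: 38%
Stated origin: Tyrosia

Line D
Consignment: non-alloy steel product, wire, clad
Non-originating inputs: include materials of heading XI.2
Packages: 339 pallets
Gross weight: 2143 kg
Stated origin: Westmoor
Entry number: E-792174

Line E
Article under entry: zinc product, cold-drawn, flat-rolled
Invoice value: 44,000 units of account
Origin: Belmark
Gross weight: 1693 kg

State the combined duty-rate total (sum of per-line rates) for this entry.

133%

Line A: zinc → XI.1; flat-rolled → XI.1.2; hot-rolled → XI.1.2.1. Scheduled 9%. Harrowgate agreement on XI.1.2.2: XI.1.2.1 not covered. → 9%.
Line B: non-alloy steel → XI.2; tubes → XI.2.1; cold-drawn → XI.2.1.1. Scheduled 22%. No special measure applies. → 22%.
Line C: non-alloy steel → XI.2; wire → XI.2.2; hot-rolled → XI.2.2.2. Scheduled 16%. Tyrosia agreement on XI.2: RVC < 45%. → 16%.
Line D: non-alloy steel → XI.2; wire → XI.2.2; clad → XI.2.2.3. Scheduled 37%. Westmoor agreement on XI.1.1.3: XI.2.2.3 not covered; anti-dumping (Westmoor, XI.2): +12%; total 37% + 12% = 49%. → 49%.
Line E: zinc → XI.1; flat-rolled → XI.1.2; cold-drawn → XI.1.2.2. Scheduled 37%. No special measure applies. → 37%.
Sum: 9% + 22% + 16% + 49% + 37% = 133%.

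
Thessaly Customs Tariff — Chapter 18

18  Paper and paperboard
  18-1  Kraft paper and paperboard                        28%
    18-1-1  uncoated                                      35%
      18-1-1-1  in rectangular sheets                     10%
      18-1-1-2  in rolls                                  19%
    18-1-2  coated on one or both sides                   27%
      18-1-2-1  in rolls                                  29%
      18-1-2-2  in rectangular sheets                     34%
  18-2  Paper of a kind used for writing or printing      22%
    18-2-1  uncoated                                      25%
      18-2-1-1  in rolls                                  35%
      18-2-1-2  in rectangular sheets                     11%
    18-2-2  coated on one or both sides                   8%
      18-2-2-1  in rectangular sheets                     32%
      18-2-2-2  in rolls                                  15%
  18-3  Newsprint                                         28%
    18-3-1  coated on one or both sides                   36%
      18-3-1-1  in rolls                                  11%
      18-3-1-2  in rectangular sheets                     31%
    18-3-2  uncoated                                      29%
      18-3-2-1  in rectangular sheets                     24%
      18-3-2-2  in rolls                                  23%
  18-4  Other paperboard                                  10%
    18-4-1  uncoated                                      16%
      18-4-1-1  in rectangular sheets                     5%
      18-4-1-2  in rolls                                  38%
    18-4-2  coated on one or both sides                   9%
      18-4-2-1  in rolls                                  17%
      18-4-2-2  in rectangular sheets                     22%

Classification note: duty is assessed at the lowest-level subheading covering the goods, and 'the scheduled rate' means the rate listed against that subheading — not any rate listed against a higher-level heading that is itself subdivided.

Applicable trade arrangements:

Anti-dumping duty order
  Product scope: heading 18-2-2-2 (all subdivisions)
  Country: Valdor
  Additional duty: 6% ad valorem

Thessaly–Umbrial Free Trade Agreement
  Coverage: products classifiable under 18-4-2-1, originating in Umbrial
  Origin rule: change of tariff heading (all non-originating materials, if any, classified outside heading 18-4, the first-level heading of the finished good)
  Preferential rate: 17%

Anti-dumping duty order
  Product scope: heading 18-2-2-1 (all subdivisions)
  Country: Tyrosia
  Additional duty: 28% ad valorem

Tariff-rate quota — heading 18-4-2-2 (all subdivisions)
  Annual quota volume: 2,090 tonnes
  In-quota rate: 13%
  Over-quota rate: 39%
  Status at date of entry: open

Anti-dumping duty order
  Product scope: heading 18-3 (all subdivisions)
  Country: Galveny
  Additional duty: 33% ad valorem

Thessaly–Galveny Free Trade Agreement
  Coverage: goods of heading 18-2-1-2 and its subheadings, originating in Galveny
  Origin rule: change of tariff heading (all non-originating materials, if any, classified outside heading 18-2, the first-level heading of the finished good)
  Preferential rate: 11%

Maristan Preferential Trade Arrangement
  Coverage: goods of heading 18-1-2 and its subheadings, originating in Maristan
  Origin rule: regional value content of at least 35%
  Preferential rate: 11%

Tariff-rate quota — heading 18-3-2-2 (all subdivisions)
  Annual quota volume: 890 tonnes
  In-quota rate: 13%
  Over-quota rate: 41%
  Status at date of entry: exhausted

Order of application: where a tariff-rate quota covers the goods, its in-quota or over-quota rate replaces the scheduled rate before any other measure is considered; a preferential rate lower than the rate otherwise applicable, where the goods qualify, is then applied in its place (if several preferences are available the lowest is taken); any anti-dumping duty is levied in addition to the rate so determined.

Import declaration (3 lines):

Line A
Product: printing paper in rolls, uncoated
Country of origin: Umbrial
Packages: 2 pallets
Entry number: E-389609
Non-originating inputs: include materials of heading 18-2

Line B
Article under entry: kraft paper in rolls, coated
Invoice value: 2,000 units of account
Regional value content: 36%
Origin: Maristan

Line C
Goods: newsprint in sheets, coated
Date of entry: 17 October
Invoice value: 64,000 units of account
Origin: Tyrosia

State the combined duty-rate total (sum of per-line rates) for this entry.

77%

Line A: printing paper → 18-2; uncoated → 18-2-1; in rolls → 18-2-1-1. Scheduled 35%. Umbrial agreement on 18-4-2-1: 18-2-1-1 not covered. → 35%.
Line B: kraft paper → 18-1; coated → 18-1-2; in rolls → 18-1-2-1. Scheduled 29%. Maristan agreement on 18-1-2: RVC ≥ 35% → 11% available; preferential 11%. → 11%.
Line C: newsprint → 18-3; coated → 18-3-1; in sheets → 18-3-1-2. Scheduled 31%. No special measure applies. → 31%.
Sum: 35% + 11% + 31% = 77%.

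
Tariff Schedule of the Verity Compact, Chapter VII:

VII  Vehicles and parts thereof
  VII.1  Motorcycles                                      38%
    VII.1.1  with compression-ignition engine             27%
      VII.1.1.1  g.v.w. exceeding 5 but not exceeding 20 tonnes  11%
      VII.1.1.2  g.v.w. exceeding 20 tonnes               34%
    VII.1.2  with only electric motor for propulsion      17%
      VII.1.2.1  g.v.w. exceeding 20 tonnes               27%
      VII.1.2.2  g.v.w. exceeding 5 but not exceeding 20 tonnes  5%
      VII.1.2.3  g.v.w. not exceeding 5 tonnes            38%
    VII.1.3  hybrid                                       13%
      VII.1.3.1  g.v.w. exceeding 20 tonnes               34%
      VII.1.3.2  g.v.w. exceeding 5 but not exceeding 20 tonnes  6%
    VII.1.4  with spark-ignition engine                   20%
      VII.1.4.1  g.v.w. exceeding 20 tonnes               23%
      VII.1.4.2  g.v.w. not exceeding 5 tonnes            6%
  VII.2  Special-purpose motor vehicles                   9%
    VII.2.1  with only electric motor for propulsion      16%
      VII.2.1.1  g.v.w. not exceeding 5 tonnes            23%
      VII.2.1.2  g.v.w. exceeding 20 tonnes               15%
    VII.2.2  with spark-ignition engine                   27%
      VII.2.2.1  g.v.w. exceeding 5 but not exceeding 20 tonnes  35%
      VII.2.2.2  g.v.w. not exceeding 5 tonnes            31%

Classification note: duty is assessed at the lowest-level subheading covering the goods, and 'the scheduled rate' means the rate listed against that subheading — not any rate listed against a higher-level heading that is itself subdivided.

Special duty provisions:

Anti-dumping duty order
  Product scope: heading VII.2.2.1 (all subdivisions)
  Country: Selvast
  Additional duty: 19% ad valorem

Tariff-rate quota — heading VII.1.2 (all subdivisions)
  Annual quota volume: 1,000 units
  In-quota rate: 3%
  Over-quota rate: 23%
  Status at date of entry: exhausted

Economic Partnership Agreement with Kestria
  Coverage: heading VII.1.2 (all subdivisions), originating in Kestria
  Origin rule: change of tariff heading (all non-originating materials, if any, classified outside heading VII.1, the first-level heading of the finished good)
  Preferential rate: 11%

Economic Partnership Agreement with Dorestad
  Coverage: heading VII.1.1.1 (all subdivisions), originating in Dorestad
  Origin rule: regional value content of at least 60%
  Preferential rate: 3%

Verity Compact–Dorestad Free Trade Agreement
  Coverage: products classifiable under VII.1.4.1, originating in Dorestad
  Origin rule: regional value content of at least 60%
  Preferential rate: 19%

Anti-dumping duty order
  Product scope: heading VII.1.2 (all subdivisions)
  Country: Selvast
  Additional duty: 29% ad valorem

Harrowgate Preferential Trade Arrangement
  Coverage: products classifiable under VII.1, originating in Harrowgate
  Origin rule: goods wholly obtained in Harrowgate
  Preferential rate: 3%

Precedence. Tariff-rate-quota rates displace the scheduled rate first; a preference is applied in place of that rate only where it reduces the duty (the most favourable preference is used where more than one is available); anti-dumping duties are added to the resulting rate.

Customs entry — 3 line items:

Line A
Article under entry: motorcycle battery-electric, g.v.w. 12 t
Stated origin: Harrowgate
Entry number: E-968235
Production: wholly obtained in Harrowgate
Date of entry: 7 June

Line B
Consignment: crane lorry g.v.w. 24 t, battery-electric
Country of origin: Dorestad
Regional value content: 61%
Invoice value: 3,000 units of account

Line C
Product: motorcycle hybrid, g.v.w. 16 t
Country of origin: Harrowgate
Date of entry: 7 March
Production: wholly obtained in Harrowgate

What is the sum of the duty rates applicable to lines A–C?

21%

Line A: motorcycle → VII.1; battery-electric → VII.1.2; g.v.w. 12 t → VII.1.2.2. Scheduled 5%. quota on VII.1.2 exhausted → over-quota 23%; Harrowgate agreement on VII.1: wholly obtained → 3% available; preferential 3%. → 3%.
Line B: crane lorry → VII.2; battery-electric → VII.2.1; g.v.w. 24 t → VII.2.1.2. Scheduled 15%. Dorestad agreement on VII.1.1.1: VII.2.1.2 not covered; Dorestad agreement on VII.1.4.1: VII.2.1.2 not covered. → 15%.
Line C: motorcycle → VII.1; hybrid → VII.1.3; g.v.w. 16 t → VII.1.3.2. Scheduled 6%. Harrowgate agreement on VII.1: wholly obtained → 3% available; preferential 3%. → 3%.
Sum: 3% + 15% + 3% = 21%.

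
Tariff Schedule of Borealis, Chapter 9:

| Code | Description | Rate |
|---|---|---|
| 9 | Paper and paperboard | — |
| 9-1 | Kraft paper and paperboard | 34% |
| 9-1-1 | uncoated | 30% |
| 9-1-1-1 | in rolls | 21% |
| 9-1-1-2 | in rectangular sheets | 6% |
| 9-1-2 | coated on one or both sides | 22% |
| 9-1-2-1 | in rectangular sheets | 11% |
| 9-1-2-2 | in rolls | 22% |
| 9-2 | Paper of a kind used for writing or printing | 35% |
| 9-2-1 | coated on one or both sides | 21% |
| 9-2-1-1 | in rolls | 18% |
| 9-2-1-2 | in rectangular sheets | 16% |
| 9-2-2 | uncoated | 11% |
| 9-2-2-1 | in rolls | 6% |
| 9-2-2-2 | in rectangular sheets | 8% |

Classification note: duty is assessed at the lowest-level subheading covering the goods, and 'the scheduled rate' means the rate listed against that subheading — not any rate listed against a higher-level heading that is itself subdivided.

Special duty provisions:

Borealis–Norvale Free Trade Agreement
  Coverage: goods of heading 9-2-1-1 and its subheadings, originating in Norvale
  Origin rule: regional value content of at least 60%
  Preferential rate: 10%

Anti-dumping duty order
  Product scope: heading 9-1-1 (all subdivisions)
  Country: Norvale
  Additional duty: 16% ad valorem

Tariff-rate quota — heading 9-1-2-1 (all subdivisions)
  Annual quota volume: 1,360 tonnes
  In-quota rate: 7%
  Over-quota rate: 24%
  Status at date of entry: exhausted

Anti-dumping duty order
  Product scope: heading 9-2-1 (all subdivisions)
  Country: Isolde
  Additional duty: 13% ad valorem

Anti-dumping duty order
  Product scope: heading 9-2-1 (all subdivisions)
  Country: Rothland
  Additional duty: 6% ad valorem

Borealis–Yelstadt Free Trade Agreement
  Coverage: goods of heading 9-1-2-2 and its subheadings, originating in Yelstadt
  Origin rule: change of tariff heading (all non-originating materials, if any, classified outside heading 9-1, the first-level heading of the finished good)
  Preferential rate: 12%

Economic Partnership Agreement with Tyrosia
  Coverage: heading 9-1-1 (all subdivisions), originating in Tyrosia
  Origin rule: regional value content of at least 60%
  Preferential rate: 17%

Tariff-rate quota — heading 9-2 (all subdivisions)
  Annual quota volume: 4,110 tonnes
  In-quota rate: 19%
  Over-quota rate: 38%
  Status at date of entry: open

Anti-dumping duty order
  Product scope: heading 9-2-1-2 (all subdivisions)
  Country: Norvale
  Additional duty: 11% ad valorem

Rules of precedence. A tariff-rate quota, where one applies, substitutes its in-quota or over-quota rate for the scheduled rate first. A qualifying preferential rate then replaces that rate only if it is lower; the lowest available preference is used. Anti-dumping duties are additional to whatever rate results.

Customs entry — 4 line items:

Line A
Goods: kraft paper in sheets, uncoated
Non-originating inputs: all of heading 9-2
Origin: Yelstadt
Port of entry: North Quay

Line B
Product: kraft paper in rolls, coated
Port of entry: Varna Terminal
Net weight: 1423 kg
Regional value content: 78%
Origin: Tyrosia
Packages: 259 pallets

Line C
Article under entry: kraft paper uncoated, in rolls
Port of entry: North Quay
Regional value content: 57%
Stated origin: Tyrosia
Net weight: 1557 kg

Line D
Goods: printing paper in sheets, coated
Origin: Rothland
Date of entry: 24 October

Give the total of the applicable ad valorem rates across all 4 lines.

74%

Line A: kraft paper → 9-1; uncoated → 9-1-1; in sheets → 9-1-1-2. Scheduled 6%. Yelstadt agreement on 9-1-2-2: 9-1-1-2 not covered. → 6%.
Line B: kraft paper → 9-1; coated → 9-1-2; in rolls → 9-1-2-2. Scheduled 22%. Tyrosia agreement on 9-1-1: 9-1-2-2 not covered. → 22%.
Line C: kraft paper → 9-1; uncoated → 9-1-1; in rolls → 9-1-1-1. Scheduled 21%. Tyrosia agreement on 9-1-1: RVC < 60%. → 21%.
Line D: printing paper → 9-2; coated → 9-2-1; in sheets → 9-2-1-2. Scheduled 16%. quota on 9-2 open → in-quota 19%; anti-dumping (Rothland, 9-2-1): +6%; total 19% + 6% = 25%. → 25%.
Sum: 6% + 22% + 21% + 25% = 74%.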